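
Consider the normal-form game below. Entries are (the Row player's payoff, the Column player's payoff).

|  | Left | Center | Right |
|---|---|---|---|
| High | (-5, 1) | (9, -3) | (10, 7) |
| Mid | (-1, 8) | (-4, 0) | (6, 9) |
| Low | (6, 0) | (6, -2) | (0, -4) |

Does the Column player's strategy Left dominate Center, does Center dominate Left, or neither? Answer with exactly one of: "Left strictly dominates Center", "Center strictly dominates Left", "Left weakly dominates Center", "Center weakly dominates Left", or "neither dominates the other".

Compare Left to Center across each opponent action: High: 1>-3, Mid: 8>0, Low: 0>-2.
Every comparison favours Left, so Left strictly dominates Center.

Left strictly dominates Center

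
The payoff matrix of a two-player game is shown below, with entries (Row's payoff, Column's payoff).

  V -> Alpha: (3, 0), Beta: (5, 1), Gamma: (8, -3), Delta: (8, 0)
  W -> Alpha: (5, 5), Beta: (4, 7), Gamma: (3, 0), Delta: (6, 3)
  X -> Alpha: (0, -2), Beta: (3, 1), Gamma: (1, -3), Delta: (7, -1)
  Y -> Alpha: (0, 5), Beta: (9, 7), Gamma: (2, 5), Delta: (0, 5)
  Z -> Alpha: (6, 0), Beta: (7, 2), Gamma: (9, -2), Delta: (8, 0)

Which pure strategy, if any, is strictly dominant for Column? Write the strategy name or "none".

Beta

Beta vs Alpha: V: 1>0, W: 7>5, X: 1>-2, Y: 7>5, Z: 2>0.
Beta vs Gamma: V: 1>-3, W: 7>0, X: 1>-3, Y: 7>5, Z: 2>-2.
Beta vs Delta: V: 1>0, W: 7>3, X: 1>-1, Y: 7>5, Z: 2>0.
Beta strictly beats every other strategy against every opponent action, so it is strictly dominant.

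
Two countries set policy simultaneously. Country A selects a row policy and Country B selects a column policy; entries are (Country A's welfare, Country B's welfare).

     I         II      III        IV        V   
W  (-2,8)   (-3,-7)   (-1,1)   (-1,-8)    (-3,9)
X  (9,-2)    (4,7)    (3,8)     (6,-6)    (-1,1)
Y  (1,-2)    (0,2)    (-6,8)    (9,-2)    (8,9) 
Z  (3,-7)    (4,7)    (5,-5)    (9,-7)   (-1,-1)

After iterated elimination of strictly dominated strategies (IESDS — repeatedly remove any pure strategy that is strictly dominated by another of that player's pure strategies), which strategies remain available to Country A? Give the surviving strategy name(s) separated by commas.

Row W is eliminated: X beats it against every remaining column (I: 9>-2, II: 4>-3, III: 3>-1, IV: 6>-1, V: -1>-3).
Column I is eliminated: II beats it against every remaining row (X: 7>-2, Y: 2>-2, Z: 7>-7).
Country B's strategy IV is strictly dominated by II (X: 7>-6, Y: 2>-2, Z: 7>-7) and is removed.
Among the remaining strategies, none is strictly dominated by another pure strategy of the same player, so the elimination stops.
Surviving strategies — Country A: {X, Y, Z}; Country B: {II, III, V}.

X, Y, Z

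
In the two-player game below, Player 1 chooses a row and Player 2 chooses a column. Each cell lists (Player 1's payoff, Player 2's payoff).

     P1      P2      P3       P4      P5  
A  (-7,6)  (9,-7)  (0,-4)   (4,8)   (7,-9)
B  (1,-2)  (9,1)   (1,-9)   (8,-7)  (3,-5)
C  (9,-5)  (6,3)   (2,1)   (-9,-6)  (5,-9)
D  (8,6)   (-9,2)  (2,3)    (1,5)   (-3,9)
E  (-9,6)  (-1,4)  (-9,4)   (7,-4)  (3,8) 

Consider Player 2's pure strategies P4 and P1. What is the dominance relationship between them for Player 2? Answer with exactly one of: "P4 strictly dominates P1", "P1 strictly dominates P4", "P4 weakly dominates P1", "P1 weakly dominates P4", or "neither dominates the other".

P4's payoffs vs P1's, by Player 1's action — A: 8>6, B: -7<-2, C: -6<-5, D: 5<6, E: -4<6.
P4 does better at A but worse at B, C, D, E; neither strategy dominates the other.

neither dominates the other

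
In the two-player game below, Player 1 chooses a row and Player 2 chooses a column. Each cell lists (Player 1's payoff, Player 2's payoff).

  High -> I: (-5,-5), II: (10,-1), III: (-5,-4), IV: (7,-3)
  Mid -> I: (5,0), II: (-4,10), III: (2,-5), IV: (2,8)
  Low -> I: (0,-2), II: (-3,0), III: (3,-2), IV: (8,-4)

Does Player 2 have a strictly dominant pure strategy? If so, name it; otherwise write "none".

II

II vs I: High: -1>-5, Mid: 10>0, Low: 0>-2.
II vs III: High: -1>-4, Mid: 10>-5, Low: 0>-2.
II vs IV: High: -1>-3, Mid: 10>8, Low: 0>-4.
II strictly beats every other strategy against every opponent action, so it is strictly dominant.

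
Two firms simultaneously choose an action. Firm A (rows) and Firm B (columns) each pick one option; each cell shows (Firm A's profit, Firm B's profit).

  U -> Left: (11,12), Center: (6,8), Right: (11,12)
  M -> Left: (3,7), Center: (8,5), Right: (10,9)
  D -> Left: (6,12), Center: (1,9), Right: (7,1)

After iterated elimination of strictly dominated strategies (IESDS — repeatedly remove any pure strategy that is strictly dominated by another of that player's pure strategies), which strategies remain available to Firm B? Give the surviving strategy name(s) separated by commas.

For Firm A, U strictly dominates D on the remaining columns (Left: 11>6, Center: 6>1, Right: 11>7); eliminate D.
Column Center is eliminated: Left beats it against every remaining row (U: 12>8, M: 7>5).
For Firm A, U strictly dominates M on the remaining columns (Left: 11>3, Right: 11>10); eliminate M.
Among the remaining strategies, none is strictly dominated by another pure strategy of the same player, so the elimination stops.
Surviving strategies — Firm A: {U}; Firm B: {Left, Right}.

Left, Right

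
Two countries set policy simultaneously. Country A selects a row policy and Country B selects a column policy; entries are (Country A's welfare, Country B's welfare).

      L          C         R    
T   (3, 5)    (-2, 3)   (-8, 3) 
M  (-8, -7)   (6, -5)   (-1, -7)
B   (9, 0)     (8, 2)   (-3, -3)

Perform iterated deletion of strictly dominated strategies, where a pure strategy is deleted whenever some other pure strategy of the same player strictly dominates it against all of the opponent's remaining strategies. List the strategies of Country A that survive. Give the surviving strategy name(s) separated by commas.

Country A's strategy T is strictly dominated by B (L: 9>3, C: 8>-2, R: -3>-8) and is removed.
Column L is eliminated: C beats it against every remaining row (M: -5>-7, B: 2>0).
Column R is eliminated: C beats it against every remaining row (M: -5>-7, B: 2>-3).
Country A's strategy M is strictly dominated by B (C: 8>6) and is removed.
Among the remaining strategies, none is strictly dominated by another pure strategy of the same player, so the elimination stops.
Surviving strategies — Country A: {B}; Country B: {C}.

B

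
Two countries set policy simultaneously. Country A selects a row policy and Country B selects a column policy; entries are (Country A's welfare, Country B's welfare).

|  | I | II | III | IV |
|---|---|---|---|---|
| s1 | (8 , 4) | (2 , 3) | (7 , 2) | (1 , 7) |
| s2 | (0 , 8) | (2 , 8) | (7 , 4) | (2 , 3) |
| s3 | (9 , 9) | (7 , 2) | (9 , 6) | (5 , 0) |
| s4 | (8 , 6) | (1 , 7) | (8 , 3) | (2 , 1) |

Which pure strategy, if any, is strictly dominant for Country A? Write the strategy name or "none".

s3

s3 vs s1: I: 9>8, II: 7>2, III: 9>7, IV: 5>1.
s3 vs s2: I: 9>0, II: 7>2, III: 9>7, IV: 5>2.
s3 vs s4: I: 9>8, II: 7>1, III: 9>8, IV: 5>2.
s3 strictly beats every other strategy against every opponent action, so it is strictly dominant.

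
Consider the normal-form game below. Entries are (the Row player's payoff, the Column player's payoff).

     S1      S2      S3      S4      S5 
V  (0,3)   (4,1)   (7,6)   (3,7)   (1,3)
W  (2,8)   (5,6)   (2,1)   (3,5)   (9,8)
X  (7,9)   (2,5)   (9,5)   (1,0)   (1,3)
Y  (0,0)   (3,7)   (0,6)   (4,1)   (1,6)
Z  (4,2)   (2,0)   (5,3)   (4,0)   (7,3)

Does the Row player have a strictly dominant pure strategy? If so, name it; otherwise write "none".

none

V fails to dominate W at S1 (0<2).
W fails to dominate V at S3 (2<7).
X fails to dominate V at S2 (2<4).
Y fails to dominate V at S1 (0=0).
Z fails to dominate V at S2 (2<4).
No single strategy dominates all the others.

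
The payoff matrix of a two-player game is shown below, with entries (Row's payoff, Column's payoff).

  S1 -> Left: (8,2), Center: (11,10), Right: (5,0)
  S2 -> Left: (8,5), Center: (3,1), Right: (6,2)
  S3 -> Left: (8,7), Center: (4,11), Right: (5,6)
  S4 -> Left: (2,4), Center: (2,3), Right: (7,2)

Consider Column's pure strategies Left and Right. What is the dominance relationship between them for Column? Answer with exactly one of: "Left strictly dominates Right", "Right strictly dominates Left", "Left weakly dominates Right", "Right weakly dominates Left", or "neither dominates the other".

Compare Left to Right across each opponent action: S1: 2>0, S2: 5>2, S3: 7>6, S4: 4>2.
Every comparison favours Left, so Left strictly dominates Right.

Left strictly dominates Right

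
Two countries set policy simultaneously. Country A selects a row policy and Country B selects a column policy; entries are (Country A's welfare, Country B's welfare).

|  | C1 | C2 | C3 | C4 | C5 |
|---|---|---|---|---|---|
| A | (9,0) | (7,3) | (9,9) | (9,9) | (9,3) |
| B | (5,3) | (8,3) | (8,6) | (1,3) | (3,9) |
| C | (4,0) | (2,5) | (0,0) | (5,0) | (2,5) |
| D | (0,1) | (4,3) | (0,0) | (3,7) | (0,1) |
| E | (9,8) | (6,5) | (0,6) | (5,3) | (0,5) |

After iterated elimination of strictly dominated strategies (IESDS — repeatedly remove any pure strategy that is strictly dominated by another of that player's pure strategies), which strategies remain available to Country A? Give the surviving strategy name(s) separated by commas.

A, E

For Country A, A strictly dominates C on the remaining columns (C1: 9>4, C2: 7>2, C3: 9>0, C4: 9>5, C5: 9>2); eliminate C.
For Country A, A strictly dominates D on the remaining columns (C1: 9>0, C2: 7>4, C3: 9>0, C4: 9>3, C5: 9>0); eliminate D.
For Country B, C3 strictly dominates C2 on the remaining rows (A: 9>3, B: 6>3, E: 6>5); eliminate C2.
Country A's strategy B is strictly dominated by A (C1: 9>5, C3: 9>8, C4: 9>1, C5: 9>3) and is removed.
Column C5 is eliminated: C3 beats it against every remaining row (A: 9>3, E: 6>5).
Among the remaining strategies, none is strictly dominated by another pure strategy of the same player, so the elimination stops.
Surviving strategies — Country A: {A, E}; Country B: {C1, C3, C4}.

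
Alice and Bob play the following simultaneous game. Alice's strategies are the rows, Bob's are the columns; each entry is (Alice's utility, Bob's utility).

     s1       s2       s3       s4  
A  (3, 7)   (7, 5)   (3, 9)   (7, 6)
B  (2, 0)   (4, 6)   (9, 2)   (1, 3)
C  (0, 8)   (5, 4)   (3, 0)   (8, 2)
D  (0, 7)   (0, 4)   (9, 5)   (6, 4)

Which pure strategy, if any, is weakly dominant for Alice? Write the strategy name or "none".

none

A fails to dominate B at s3 (3<9).
B fails to dominate A at s1 (2<3).
C fails to dominate A at s1 (0<3).
D fails to dominate A at s1 (0<3).
No single strategy dominates all the others.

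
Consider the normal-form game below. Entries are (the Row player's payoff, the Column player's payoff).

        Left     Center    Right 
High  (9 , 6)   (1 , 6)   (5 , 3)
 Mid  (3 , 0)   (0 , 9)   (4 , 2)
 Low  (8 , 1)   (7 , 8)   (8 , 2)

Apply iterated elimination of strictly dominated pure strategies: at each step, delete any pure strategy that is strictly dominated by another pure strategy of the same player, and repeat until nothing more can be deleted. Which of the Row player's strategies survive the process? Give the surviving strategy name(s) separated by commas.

High, Low

Row Mid is eliminated: High beats it against every remaining column (Left: 9>3, Center: 1>0, Right: 5>4).
The Column player's strategy Right is strictly dominated by Center (High: 6>3, Low: 8>2) and is removed.
Among the remaining strategies, none is strictly dominated by another pure strategy of the same player, so the elimination stops.
Surviving strategies — the Row player: {High, Low}; the Column player: {Left, Center}.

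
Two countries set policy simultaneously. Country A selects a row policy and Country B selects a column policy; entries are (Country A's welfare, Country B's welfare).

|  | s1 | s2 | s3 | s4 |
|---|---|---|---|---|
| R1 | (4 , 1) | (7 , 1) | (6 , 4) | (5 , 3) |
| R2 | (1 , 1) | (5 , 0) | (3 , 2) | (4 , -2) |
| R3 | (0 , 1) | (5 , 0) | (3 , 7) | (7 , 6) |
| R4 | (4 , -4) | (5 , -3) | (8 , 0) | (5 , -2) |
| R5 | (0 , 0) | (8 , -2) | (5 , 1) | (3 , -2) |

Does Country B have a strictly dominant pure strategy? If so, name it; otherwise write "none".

s3 vs s1: R1: 4>1, R2: 2>1, R3: 7>1, R4: 0>-4, R5: 1>0.
s3 vs s2: R1: 4>1, R2: 2>0, R3: 7>0, R4: 0>-3, R5: 1>-2.
s3 vs s4: R1: 4>3, R2: 2>-2, R3: 7>6, R4: 0>-2, R5: 1>-2.
s3 strictly beats every other strategy against every opponent action, so it is strictly dominant.

s3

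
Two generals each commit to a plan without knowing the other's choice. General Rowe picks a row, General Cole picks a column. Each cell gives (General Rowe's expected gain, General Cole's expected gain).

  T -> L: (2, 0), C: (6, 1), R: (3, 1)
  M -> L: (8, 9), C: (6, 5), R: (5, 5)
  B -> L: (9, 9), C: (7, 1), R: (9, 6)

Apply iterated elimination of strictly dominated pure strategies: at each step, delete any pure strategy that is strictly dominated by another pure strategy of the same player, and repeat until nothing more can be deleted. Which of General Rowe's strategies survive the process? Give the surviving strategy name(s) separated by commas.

B

For General Rowe, B strictly dominates T on the remaining columns (L: 9>2, C: 7>6, R: 9>3); eliminate T.
General Rowe's strategy M is strictly dominated by B (L: 9>8, C: 7>6, R: 9>5) and is removed.
General Cole's strategy C is strictly dominated by L (B: 9>1) and is removed.
For General Cole, L strictly dominates R on the remaining rows (B: 9>6); eliminate R.
Among the remaining strategies, none is strictly dominated by another pure strategy of the same player, so the elimination stops.
Surviving strategies — General Rowe: {B}; General Cole: {L}.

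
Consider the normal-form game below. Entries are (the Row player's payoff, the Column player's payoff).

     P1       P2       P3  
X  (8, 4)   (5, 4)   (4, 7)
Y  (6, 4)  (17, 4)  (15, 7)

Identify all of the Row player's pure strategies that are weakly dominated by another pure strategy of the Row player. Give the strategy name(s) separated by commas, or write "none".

none

Nothing dominates X: Y at P1 (8>6).
Y: no other strategy beats it everywhere (X at P2 (17>5)).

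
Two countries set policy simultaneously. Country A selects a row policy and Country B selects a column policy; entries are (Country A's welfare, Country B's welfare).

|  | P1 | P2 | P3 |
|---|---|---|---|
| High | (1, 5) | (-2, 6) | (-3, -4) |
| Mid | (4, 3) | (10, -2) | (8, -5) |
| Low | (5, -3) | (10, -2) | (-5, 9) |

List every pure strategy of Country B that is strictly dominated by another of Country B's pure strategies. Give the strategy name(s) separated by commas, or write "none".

none

Nothing dominates P1: P2 at Mid (3>-2); P3 at High (5>-4).
Nothing dominates P2: P1 at High (6>5); P3 at High (6>-4).
P3 is not dominated — it holds its own against P1 at Low (9>-3); P2 at Low (9>-2).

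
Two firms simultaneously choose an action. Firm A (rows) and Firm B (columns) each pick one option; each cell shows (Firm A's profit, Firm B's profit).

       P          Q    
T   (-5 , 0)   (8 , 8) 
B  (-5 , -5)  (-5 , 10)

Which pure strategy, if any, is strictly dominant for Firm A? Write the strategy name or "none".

none

T fails to dominate B at P (-5=-5).
B fails to dominate T at P (-5=-5).
No single strategy dominates all the others.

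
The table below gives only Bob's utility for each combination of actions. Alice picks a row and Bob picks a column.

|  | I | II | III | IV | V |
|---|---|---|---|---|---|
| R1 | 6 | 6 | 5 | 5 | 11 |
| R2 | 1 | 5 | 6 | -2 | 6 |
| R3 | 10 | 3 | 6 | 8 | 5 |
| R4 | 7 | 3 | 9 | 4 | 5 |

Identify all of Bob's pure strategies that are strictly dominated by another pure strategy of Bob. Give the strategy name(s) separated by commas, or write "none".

II, IV

Nothing dominates I: II at R1 (6=6); III at R1 (6>5); IV at R1 (6>5); V at R3 (10>5).
II: dominated, since V does at least as well everywhere (R1: 11>6, R2: 6>5, R3: 5>3, R4: 5>3).
III is not dominated — it holds its own against I at R2 (6>1); II at R2 (6>5); IV at R1 (5=5); V at R2 (6=6).
IV is strictly dominated by I (R1: 6>5, R2: 1>-2, R3: 10>8, R4: 7>4).
V: no other strategy beats it everywhere (I at R1 (11>6); II at R1 (11>6); III at R1 (11>5); IV at R1 (11>5)).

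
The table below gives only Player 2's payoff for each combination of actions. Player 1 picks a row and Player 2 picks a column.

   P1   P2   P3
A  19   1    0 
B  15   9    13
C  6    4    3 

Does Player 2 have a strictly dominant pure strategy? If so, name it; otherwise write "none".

P1

P1 vs P2: A: 19>1, B: 15>9, C: 6>4.
P1 vs P3: A: 19>0, B: 15>13, C: 6>3.
P1 strictly beats every other strategy against every opponent action, so it is strictly dominant.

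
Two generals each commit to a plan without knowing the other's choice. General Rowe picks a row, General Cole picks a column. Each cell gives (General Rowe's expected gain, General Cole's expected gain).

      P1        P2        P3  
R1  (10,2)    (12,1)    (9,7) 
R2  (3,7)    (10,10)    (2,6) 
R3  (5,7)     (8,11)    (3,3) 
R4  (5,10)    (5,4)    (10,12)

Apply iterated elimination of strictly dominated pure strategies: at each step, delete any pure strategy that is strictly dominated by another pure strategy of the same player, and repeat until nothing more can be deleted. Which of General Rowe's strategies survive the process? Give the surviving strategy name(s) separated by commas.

Row R2 is eliminated: R1 beats it against every remaining column (P1: 10>3, P2: 12>10, P3: 9>2).
General Rowe's strategy R3 is strictly dominated by R1 (P1: 10>5, P2: 12>8, P3: 9>3) and is removed.
General Cole's strategy P1 is strictly dominated by P3 (R1: 7>2, R4: 12>10) and is removed.
General Cole's strategy P2 is strictly dominated by P3 (R1: 7>1, R4: 12>4) and is removed.
General Rowe's strategy R1 is strictly dominated by R4 (P3: 10>9) and is removed.
Among the remaining strategies, none is strictly dominated by another pure strategy of the same player, so the elimination stops.
Surviving strategies — General Rowe: {R4}; General Cole: {P3}.

R4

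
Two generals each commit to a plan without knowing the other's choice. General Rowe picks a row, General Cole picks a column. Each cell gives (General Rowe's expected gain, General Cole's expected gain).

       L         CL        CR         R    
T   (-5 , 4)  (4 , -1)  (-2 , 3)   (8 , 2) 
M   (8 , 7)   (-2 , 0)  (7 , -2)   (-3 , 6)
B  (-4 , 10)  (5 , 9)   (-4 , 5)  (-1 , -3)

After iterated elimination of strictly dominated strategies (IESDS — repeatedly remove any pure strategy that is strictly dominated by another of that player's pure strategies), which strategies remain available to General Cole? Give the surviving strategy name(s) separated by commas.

General Cole's strategy CL is strictly dominated by L (T: 4>-1, M: 7>0, B: 10>9) and is removed.
For General Cole, L strictly dominates CR on the remaining rows (T: 4>3, M: 7>-2, B: 10>5); eliminate CR.
Column R is eliminated: L beats it against every remaining row (T: 4>2, M: 7>6, B: 10>-3).
General Rowe's strategy T is strictly dominated by M (L: 8>-5) and is removed.
Row B is eliminated: M beats it against every remaining column (L: 8>-4).
Among the remaining strategies, none is strictly dominated by another pure strategy of the same player, so the elimination stops.
Surviving strategies — General Rowe: {M}; General Cole: {L}.

L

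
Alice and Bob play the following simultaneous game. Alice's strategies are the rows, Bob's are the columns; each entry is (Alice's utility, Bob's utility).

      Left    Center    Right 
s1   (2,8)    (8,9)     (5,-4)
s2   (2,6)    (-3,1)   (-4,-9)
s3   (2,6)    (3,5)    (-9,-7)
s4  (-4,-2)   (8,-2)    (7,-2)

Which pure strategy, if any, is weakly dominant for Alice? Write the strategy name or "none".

s1 fails to dominate s4 at Right (5<7).
s2 fails to dominate s1 at Center (-3<8).
s3 fails to dominate s1 at Center (3<8).
s4 fails to dominate s1 at Left (-4<2).
No single strategy dominates all the others.

none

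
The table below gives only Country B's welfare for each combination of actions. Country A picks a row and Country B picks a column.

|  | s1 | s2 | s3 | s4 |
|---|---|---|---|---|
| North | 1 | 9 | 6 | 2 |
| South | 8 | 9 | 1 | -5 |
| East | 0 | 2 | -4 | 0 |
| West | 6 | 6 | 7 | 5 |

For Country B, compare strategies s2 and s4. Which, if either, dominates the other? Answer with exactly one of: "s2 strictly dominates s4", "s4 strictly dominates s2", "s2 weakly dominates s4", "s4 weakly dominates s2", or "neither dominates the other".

s2's payoffs vs s4's, by Country A's action — North: 9>2, South: 9>-5, East: 2>0, West: 6>5.
Every comparison favours s2, so s2 strictly dominates s4.

s2 strictly dominates s4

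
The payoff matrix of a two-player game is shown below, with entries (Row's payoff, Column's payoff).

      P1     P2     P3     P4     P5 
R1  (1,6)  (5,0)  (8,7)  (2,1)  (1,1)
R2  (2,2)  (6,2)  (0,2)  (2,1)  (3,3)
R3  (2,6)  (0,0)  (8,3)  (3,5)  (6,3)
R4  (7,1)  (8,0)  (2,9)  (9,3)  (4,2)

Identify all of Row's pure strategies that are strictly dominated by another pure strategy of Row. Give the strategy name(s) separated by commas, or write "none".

R1: no other strategy beats it everywhere (R2 at P3 (8>0); R3 at P2 (5>0); R4 at P3 (8>2)).
R4 strictly dominates R2 — P1: 7>2, P2: 8>6, P3: 2>0, P4: 9>2, P5: 4>3.
Nothing dominates R3: R1 at P1 (2>1); R2 at P1 (2=2); R4 at P3 (8>2).
Nothing dominates R4: R1 at P1 (7>1); R2 at P1 (7>2); R3 at P1 (7>2).

R2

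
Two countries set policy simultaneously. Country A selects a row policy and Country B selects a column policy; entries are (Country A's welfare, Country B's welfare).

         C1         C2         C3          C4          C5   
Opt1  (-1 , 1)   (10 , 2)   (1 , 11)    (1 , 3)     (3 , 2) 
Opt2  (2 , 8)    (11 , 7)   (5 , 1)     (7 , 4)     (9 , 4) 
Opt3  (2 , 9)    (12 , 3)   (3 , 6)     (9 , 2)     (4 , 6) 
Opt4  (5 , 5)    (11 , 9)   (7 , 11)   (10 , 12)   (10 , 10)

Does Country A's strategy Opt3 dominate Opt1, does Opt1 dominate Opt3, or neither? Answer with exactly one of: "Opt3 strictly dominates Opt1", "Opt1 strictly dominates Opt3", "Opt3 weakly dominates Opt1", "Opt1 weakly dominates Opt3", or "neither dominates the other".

Compare Opt3 to Opt1 across every action of Country B: C1: 2>-1, C2: 12>10, C3: 3>1, C4: 9>1, C5: 4>3.
Opt3 gives a strictly higher payoff against every action of Country B, so Opt3 strictly dominates Opt1.

Opt3 strictly dominates Opt1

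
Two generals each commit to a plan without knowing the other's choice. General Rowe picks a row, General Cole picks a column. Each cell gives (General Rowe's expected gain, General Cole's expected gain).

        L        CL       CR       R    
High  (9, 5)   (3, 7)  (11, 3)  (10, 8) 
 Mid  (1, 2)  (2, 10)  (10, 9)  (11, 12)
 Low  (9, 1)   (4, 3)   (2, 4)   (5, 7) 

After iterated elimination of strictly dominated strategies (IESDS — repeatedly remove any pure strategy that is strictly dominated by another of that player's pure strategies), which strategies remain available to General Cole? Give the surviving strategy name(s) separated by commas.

R

For General Cole, CL strictly dominates L on the remaining rows (High: 7>5, Mid: 10>2, Low: 3>1); eliminate L.
Column CL is eliminated: R beats it against every remaining row (High: 8>7, Mid: 12>10, Low: 7>3).
General Rowe's strategy Low is strictly dominated by High (CR: 11>2, R: 10>5) and is removed.
General Cole's strategy CR is strictly dominated by R (High: 8>3, Mid: 12>9) and is removed.
General Rowe's strategy High is strictly dominated by Mid (R: 11>10) and is removed.
Among the remaining strategies, none is strictly dominated by another pure strategy of the same player, so the elimination stops.
Surviving strategies — General Rowe: {Mid}; General Cole: {R}.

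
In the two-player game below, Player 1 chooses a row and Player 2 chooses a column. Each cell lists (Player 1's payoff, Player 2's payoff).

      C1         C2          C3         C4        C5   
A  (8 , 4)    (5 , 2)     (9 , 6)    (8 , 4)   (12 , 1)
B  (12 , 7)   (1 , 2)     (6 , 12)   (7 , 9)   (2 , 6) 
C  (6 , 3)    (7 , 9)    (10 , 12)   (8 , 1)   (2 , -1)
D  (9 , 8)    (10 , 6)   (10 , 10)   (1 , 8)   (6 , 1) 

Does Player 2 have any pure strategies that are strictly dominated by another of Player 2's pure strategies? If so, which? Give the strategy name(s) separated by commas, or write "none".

C1: dominated, since C3 does at least as well everywhere (A: 6>4, B: 12>7, C: 12>3, D: 10>8).
C2 is strictly dominated by C3 (A: 6>2, B: 12>2, C: 12>9, D: 10>6).
C3: no other strategy beats it everywhere (C1 at A (6>4); C2 at A (6>2); C4 at A (6>4); C5 at A (6>1)).
C4: dominated, since C3 does at least as well everywhere (A: 6>4, B: 12>9, C: 12>1, D: 10>8).
C5 is strictly dominated by C1 (A: 4>1, B: 7>6, C: 3>-1, D: 8>1).

C1, C2, C4, C5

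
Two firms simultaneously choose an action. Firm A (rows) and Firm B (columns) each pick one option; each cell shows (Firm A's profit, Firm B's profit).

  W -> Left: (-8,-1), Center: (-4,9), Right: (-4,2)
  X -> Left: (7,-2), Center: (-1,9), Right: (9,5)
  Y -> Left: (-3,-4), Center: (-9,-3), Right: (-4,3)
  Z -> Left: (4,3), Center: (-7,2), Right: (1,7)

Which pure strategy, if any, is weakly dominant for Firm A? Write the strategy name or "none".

X

X vs W: Left: 7>-8, Center: -1>-4, Right: 9>-4.
X vs Y: Left: 7>-3, Center: -1>-9, Right: 9>-4.
X vs Z: Left: 7>4, Center: -1>-7, Right: 9>1.
X is at least as good as every other strategy against every opponent action, so it is weakly dominant.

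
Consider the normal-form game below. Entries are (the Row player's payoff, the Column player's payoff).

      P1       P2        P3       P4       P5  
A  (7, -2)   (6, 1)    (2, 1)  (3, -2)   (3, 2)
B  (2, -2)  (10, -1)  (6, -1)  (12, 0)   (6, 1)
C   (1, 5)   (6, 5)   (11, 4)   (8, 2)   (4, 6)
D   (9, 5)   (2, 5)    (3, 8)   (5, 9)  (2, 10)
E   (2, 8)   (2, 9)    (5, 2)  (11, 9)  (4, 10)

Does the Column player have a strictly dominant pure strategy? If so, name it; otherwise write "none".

P5 vs P1: A: 2>-2, B: 1>-2, C: 6>5, D: 10>5, E: 10>8.
P5 vs P2: A: 2>1, B: 1>-1, C: 6>5, D: 10>5, E: 10>9.
P5 vs P3: A: 2>1, B: 1>-1, C: 6>4, D: 10>8, E: 10>2.
P5 vs P4: A: 2>-2, B: 1>0, C: 6>2, D: 10>9, E: 10>9.
P5 strictly beats every other strategy against every opponent action, so it is strictly dominant.

P5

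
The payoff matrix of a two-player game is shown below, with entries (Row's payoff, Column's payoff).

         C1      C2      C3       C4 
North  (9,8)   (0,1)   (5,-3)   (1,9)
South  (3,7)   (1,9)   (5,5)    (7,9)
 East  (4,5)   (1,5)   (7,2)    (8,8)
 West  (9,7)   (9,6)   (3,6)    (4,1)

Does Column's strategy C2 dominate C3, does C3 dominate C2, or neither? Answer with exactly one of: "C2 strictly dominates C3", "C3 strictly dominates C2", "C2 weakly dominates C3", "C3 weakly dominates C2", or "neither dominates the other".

Compare C2 to C3 across each opponent action: North: 1>-3, South: 9>5, East: 5>2, West: 6=6.
C2 is at least as good everywhere and strictly better somewhere (tied only at West), so C2 weakly but not strictly dominates C3.

C2 weakly dominates C3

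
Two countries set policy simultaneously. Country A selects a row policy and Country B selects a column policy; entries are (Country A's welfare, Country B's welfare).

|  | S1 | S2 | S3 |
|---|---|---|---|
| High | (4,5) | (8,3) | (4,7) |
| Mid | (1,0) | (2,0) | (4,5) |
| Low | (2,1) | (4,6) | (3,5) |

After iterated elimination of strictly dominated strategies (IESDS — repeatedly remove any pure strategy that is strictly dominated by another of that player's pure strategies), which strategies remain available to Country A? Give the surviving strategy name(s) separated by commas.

High, Mid

For Country A, High strictly dominates Low on the remaining columns (S1: 4>2, S2: 8>4, S3: 4>3); eliminate Low.
For Country B, S3 strictly dominates S1 on the remaining rows (High: 7>5, Mid: 5>0); eliminate S1.
Column S2 is eliminated: S3 beats it against every remaining row (High: 7>3, Mid: 5>0).
Among the remaining strategies, none is strictly dominated by another pure strategy of the same player, so the elimination stops.
Surviving strategies — Country A: {High, Mid}; Country B: {S3}.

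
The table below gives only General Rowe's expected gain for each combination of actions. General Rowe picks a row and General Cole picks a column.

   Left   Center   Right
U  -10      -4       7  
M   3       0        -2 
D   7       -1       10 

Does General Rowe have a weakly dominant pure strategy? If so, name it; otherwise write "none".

U fails to dominate M at Left (-10<3).
M fails to dominate U at Right (-2<7).
D fails to dominate M at Center (-1<0).
No single strategy dominates all the others.

none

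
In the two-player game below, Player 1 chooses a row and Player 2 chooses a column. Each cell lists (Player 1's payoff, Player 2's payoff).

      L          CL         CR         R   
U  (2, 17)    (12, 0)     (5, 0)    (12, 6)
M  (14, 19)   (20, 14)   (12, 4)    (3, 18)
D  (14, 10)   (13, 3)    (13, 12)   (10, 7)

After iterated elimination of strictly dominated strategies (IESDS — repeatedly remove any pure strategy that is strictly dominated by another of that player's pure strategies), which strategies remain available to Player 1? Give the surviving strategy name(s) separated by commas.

M, D

Player 2's strategy CL is strictly dominated by L (U: 17>0, M: 19>14, D: 10>3) and is removed.
Column R is eliminated: L beats it against every remaining row (U: 17>6, M: 19>18, D: 10>7).
Row U is eliminated: M beats it against every remaining column (L: 14>2, CR: 12>5).
Among the remaining strategies, none is strictly dominated by another pure strategy of the same player, so the elimination stops.
Surviving strategies — Player 1: {M, D}; Player 2: {L, CR}.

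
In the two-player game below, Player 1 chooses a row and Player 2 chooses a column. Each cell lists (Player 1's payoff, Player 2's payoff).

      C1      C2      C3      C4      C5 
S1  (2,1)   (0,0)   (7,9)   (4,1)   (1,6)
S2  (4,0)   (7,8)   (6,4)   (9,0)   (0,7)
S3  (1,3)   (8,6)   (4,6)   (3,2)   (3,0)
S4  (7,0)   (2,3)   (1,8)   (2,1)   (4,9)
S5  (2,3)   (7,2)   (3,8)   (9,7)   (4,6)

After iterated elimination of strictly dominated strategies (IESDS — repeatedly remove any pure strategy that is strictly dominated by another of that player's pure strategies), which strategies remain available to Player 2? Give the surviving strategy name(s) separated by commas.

Player 2's strategy C1 is strictly dominated by C3 (S1: 9>1, S2: 4>0, S3: 6>3, S4: 8>0, S5: 8>3) and is removed.
For Player 2, C3 strictly dominates C4 on the remaining rows (S1: 9>1, S2: 4>0, S3: 6>2, S4: 8>1, S5: 8>7); eliminate C4.
Among the remaining strategies, none is strictly dominated by another pure strategy of the same player, so the elimination stops.
Surviving strategies — Player 1: {S1, S2, S3, S4, S5}; Player 2: {C2, C3, C5}.

C2, C3, C5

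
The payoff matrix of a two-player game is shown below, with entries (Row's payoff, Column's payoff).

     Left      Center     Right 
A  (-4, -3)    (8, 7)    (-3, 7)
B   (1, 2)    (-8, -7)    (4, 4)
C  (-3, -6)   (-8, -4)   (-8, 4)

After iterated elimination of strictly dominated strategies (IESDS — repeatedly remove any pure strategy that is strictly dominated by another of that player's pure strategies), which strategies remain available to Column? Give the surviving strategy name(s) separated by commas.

Center, Right

Column Left is eliminated: Right beats it against every remaining row (A: 7>-3, B: 4>2, C: 4>-6).
Row C is eliminated: A beats it against every remaining column (Center: 8>-8, Right: -3>-8).
Among the remaining strategies, none is strictly dominated by another pure strategy of the same player, so the elimination stops.
Surviving strategies — Row: {A, B}; Column: {Center, Right}.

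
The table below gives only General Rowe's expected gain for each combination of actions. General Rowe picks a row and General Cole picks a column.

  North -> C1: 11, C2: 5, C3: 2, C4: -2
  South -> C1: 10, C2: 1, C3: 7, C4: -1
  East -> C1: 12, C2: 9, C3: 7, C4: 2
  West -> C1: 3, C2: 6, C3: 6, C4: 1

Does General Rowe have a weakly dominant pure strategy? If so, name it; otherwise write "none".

East

East vs North: C1: 12>11, C2: 9>5, C3: 7>2, C4: 2>-2.
East vs South: C1: 12>10, C2: 9>1, C3: 7=7, C4: 2>-1.
East vs West: C1: 12>3, C2: 9>6, C3: 7>6, C4: 2>1.
East is at least as good as every other strategy against every opponent action, so it is weakly dominant.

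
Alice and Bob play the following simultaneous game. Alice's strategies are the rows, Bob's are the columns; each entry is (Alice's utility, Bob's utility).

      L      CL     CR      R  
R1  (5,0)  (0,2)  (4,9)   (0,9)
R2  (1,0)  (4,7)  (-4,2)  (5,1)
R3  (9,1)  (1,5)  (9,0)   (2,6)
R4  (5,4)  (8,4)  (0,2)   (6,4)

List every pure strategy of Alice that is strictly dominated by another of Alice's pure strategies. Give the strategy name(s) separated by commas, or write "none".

R1, R2

R1 is strictly dominated by R3 (L: 9>5, CL: 1>0, CR: 9>4, R: 2>0).
R2 is strictly dominated by R4 (L: 5>1, CL: 8>4, CR: 0>-4, R: 6>5).
R3 is not dominated — it holds its own against R1 at L (9>5); R2 at L (9>1); R4 at L (9>5).
R4: no other strategy beats it everywhere (R1 at L (5=5); R2 at L (5>1); R3 at CL (8>1)).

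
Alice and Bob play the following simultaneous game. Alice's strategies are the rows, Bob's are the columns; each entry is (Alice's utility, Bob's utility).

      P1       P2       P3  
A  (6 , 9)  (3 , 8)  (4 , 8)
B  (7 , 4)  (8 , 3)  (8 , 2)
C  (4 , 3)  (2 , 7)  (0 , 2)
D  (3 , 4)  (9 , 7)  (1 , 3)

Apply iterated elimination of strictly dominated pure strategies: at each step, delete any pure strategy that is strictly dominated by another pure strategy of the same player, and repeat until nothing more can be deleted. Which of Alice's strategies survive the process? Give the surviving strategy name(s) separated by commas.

B, D

For Alice, B strictly dominates A on the remaining columns (P1: 7>6, P2: 8>3, P3: 8>4); eliminate A.
For Alice, B strictly dominates C on the remaining columns (P1: 7>4, P2: 8>2, P3: 8>0); eliminate C.
For Bob, P1 strictly dominates P3 on the remaining rows (B: 4>2, D: 4>3); eliminate P3.
Among the remaining strategies, none is strictly dominated by another pure strategy of the same player, so the elimination stops.
Surviving strategies — Alice: {B, D}; Bob: {P1, P2}.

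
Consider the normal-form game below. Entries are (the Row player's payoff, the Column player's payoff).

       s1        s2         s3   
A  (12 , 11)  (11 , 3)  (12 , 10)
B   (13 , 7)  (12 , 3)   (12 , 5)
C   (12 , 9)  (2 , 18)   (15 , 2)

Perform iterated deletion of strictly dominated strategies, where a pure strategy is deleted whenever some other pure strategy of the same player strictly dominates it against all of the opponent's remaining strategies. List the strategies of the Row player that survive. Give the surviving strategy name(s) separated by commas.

B

Column s3 is eliminated: s1 beats it against every remaining row (A: 11>10, B: 7>5, C: 9>2).
The Row player's strategy A is strictly dominated by B (s1: 13>12, s2: 12>11) and is removed.
Row C is eliminated: B beats it against every remaining column (s1: 13>12, s2: 12>2).
Column s2 is eliminated: s1 beats it against every remaining row (B: 7>3).
Among the remaining strategies, none is strictly dominated by another pure strategy of the same player, so the elimination stops.
Surviving strategies — the Row player: {B}; the Column player: {s1}.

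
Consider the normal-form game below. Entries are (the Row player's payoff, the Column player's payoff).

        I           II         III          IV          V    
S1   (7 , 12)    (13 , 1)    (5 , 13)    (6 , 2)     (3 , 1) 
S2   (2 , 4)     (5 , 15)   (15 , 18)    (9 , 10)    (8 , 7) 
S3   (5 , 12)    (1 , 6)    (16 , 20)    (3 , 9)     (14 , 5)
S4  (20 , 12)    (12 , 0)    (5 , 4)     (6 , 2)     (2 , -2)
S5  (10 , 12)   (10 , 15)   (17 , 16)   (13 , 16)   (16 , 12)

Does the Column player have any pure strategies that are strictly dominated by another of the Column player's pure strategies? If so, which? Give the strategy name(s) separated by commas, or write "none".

I: no other strategy beats it everywhere (II at S1 (12>1); III at S4 (12>4); IV at S1 (12>2); V at S1 (12>1)).
II is strictly dominated by III (S1: 13>1, S2: 18>15, S3: 20>6, S4: 4>0, S5: 16>15).
III is not dominated — it holds its own against I at S1 (13>12); II at S1 (13>1); IV at S1 (13>2); V at S1 (13>1).
IV: no other strategy beats it everywhere (I at S2 (10>4); II at S1 (2>1); III at S5 (16=16); V at S1 (2>1)).
V: dominated, since III does at least as well everywhere (S1: 13>1, S2: 18>7, S3: 20>5, S4: 4>-2, S5: 16>12).

II, V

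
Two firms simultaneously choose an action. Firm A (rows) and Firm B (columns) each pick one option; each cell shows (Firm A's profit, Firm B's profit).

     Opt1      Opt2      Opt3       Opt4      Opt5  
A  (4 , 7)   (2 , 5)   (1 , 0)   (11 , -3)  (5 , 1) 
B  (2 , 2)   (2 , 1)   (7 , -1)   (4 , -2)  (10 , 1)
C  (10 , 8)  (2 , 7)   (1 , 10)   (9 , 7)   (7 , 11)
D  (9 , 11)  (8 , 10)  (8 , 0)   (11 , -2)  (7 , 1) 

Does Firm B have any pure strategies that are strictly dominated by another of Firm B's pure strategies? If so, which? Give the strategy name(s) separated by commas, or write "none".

Opt2, Opt3, Opt4

Opt1 is not dominated — it holds its own against Opt2 at A (7>5); Opt3 at A (7>0); Opt4 at A (7>-3); Opt5 at A (7>1).
Opt2 is strictly dominated by Opt1 (A: 7>5, B: 2>1, C: 8>7, D: 11>10).
Opt5 strictly dominates Opt3 — A: 1>0, B: 1>-1, C: 11>10, D: 1>0.
Opt4 is strictly dominated by Opt1 (A: 7>-3, B: 2>-2, C: 8>7, D: 11>-2).
Nothing dominates Opt5: Opt1 at C (11>8); Opt2 at B (1=1); Opt3 at A (1>0); Opt4 at A (1>-3).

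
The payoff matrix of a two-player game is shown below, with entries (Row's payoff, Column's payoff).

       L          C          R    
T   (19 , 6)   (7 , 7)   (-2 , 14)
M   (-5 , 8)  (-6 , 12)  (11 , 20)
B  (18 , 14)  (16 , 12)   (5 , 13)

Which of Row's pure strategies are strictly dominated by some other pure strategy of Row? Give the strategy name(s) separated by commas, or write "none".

Nothing dominates T: M at L (19>-5); B at L (19>18).
Nothing dominates M: T at R (11>-2); B at R (11>5).
Nothing dominates B: T at C (16>7); M at L (18>-5).

none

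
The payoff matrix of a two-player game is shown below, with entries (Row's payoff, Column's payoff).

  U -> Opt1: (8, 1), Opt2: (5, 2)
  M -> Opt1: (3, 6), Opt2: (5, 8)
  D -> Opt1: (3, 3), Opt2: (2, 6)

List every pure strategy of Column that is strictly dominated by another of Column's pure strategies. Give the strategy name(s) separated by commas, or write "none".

Opt1 is strictly dominated by Opt2 (U: 2>1, M: 8>6, D: 6>3).
Opt2: no other strategy beats it everywhere (Opt1 at U (2>1)).

Opt1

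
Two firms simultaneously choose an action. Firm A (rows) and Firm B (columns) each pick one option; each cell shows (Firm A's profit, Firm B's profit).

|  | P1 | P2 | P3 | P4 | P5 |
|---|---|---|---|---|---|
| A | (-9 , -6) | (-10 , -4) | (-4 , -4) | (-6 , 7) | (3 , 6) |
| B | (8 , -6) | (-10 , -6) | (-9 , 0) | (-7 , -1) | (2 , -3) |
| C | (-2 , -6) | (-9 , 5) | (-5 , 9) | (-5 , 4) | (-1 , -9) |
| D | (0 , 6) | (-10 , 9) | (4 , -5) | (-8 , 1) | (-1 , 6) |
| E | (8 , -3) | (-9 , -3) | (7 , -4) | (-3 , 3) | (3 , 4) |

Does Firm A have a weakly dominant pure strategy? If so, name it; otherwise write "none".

E

E vs A: P1: 8>-9, P2: -9>-10, P3: 7>-4, P4: -3>-6, P5: 3=3.
E vs B: P1: 8=8, P2: -9>-10, P3: 7>-9, P4: -3>-7, P5: 3>2.
E vs C: P1: 8>-2, P2: -9=-9, P3: 7>-5, P4: -3>-5, P5: 3>-1.
E vs D: P1: 8>0, P2: -9>-10, P3: 7>4, P4: -3>-8, P5: 3>-1.
E is at least as good as every other strategy against every opponent action, so it is weakly dominant.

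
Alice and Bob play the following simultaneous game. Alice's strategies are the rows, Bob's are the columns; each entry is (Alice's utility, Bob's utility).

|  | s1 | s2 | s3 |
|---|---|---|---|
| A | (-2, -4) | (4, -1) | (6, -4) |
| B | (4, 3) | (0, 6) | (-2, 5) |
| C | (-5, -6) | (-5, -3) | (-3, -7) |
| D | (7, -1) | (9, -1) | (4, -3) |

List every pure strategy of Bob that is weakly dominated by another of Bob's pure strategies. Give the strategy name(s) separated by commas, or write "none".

s2 weakly dominates s1 — A: -1>-4, B: 6>3, C: -3>-6, D: -1=-1.
Nothing dominates s2: s1 at A (-1>-4); s3 at A (-1>-4).
s2 weakly dominates s3 — A: -1>-4, B: 6>5, C: -3>-7, D: -1>-3.

s1, s3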